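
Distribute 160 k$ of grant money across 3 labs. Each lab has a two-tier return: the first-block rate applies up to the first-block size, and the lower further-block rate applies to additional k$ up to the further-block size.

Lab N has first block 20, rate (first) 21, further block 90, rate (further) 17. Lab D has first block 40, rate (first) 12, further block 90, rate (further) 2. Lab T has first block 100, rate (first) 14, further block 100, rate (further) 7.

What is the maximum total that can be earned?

Order all 6 blocks by rate: Lab N/T1 21 > Lab N/T2 17 > Lab T/T1 14 > Lab D/T1 12 > Lab T/T2 7 > Lab D/T2 2.
Fill Lab N T1 block (20 at 21) — 140 left.
Fill Lab N T2 block (90 at 17) — 50 left.
Lab T T1 at 14: only 50 left, fill 50.
Total = 21×20 + 17×90 + 14×50 = 2650.

2650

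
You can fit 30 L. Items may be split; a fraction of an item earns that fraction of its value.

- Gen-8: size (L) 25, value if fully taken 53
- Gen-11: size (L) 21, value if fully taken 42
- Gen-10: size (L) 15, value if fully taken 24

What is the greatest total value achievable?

63

Best value per unit of size first: Gen-8 53/25≈2.12, Gen-11 42/21≈2, Gen-10 24/15≈1.6.
Take all of Gen-8 (25 L, value 53) ; 5 L left.
Fill the last 5 L with part of Gen-11: 5/21 of it earns 10.
Total value = 63.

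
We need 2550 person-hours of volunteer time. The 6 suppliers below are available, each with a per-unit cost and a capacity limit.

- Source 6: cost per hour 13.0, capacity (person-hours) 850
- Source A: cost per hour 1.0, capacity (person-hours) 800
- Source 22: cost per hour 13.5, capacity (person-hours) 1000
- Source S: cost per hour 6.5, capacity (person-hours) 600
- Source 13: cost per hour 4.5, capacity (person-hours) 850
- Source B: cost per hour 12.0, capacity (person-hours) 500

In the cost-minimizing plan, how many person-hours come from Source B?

Fill from the cheapest supplier first.
Source A (1.0): use full 800 ; 1750 person-hours to go.
Take 850 from Source 13 at 4.5 ; need 900 more.
Take 600 from Source S at 6.5 ; need 300 more.
Source B at 12.0: take 300 of its 500 ; requirement met.
Source 6, Source 22: unused.

300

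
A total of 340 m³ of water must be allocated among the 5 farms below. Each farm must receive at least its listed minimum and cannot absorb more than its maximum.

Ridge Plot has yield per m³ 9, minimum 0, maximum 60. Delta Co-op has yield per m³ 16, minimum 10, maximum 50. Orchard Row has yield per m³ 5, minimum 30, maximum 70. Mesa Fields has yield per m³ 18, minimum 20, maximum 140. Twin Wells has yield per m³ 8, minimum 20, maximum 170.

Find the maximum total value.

4490

Meeting every minimum uses 0+10+30+20+20 = 80 m³, leaving 260.
Highest yield per m³ first: Mesa Fields 18 > Delta Co-op 16 > Ridge Plot 9 > Twin Wells 8 > Orchard Row 5.
Give Mesa Fields 120 more to hit its cap of 140 ; 140 left.
Delta Co-op: +40 to 50 (cap) ; 100 left.
Ridge Plot takes 60 more to reach its cap of 60 ; 40 left.
Twin Wells: +40 (room for 150) → 60. Pool exhausted.
Total = 9×60 + 16×50 + 5×30 + 18×140 + 8×60 = 4490.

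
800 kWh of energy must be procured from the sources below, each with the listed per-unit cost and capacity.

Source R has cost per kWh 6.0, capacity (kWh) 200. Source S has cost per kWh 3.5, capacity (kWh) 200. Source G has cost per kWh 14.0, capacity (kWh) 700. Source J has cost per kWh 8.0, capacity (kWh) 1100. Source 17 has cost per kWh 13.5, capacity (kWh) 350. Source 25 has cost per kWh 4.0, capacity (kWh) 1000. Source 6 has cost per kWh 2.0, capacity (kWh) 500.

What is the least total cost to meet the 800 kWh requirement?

2100

Fill from the cheapest source first.
Source 6 at 2.0: take all 500 kWh — 300 still needed.
Source S at 3.5: take all 200 kWh — 100 still needed.
Take 100 from Source 25 at 4.0 to finish.
Source R, Source J, Source 17, Source G: unused.
Cost = 500×2.0 + 200×3.5 + 100×4.0 = 2100.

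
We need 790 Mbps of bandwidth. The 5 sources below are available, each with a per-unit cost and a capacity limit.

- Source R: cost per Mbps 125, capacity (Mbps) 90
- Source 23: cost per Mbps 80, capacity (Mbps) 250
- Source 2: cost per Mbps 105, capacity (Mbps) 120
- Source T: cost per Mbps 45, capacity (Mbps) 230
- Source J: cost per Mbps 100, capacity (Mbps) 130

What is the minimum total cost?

Fill from the cheapest source first.
Take 230 from Source T at 45 → need 560 more.
Source 23 at 80: take all 250 Mbps → 310 still needed.
Source J at 100: take all 130 Mbps → 180 still needed.
Source 2 (105): use full 120 → 60 Mbps to go.
Source R (125): take the remaining 60 → done.
Cost = 230×45 + 250×80 + 130×100 + 120×105 + 60×125 = 63450.

63450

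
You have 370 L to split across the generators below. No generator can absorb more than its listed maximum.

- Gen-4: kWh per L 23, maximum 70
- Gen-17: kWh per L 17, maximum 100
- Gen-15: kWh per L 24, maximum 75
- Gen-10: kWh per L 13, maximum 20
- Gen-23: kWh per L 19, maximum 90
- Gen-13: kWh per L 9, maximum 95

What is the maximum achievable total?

Highest kWh per L first: Gen-15 24 > Gen-4 23 > Gen-23 19 > Gen-17 17 > Gen-10 13 > Gen-13 9.
Gen-15: +75 to 75 (cap) — 295 left.
Gen-4: +70 to 70 (cap) — 225 left.
Give Gen-23 90 to hit its cap of 90 — 135 left.
Gen-17: +100 to 100 (cap) — 35 left.
Give Gen-10 20 to hit its cap of 20 — 15 left.
Only 15 left; Gen-13 takes them to reach 15.
Total = 23×70 + 17×100 + 24×75 + 13×20 + 19×90 + 9×15 = 7215.

7215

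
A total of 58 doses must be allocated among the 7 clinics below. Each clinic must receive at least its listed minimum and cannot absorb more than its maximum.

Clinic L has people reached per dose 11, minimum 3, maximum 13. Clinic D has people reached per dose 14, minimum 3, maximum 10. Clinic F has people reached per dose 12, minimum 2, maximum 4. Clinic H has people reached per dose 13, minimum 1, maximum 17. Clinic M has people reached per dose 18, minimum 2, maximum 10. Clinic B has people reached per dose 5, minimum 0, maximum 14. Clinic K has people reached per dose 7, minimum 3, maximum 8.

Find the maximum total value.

760

Meeting every minimum uses 3+3+2+1+2+0+3 = 14 doses, leaving 44.
Highest people reached per dose first: Clinic M 18 > Clinic D 14 > Clinic H 13 > Clinic F 12 > Clinic L 11 > Clinic K 7 > Clinic B 5.
Clinic M takes 8 more to reach its cap of 10 — 36 left.
Clinic D: +7 to 10 (cap) — 29 left.
Clinic H: +16 to 17 (cap) — 13 left.
Clinic F takes 2 more to reach its cap of 4 — 11 left.
Clinic L: +10 to 13 (cap) — 1 left.
Clinic K: +1 (room for 5) → 4. Pool exhausted.
Total = 11×13 + 14×10 + 12×4 + 13×17 + 18×10 + 7×4 = 760.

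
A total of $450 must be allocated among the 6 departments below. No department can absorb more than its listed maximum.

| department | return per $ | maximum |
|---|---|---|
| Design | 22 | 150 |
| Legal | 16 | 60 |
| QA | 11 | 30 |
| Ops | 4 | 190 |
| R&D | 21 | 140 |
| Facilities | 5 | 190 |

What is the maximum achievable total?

7880

Order the departments by return per $: Design 22 > R&D 21 > Legal 16 > QA 11 > Facilities 5 > Ops 4.
Design takes 150 to reach its cap of 150 — 300 left.
Give R&D 140 to hit its cap of 140 — 160 left.
Legal: +60 to 60 (cap) — 100 left.
Give QA 30 to hit its cap of 30 — 70 left.
Facilities: +70 (room for 190) → 70. Pool exhausted.
Total = 22×150 + 16×60 + 11×30 + 21×140 + 5×70 = 7880.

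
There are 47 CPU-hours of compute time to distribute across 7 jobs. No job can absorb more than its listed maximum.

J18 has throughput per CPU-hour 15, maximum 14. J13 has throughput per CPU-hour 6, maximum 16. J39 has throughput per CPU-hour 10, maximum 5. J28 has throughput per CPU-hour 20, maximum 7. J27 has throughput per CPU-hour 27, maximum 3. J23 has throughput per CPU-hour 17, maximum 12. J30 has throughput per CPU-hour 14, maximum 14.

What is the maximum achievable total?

Order the jobs by throughput per CPU-hour: J27 27 > J28 20 > J23 17 > J18 15 > J30 14 > J39 10 > J13 6.
J27: +3 to 3 (cap) → 44 left.
J28: +7 to 7 (cap) → 37 left.
Give J23 12 to hit its cap of 12 → 25 left.
J18: +14 to 14 (cap) → 11 left.
J30: +11 (room for 14) → 11. Pool exhausted.
Total = 15×14 + 20×7 + 27×3 + 17×12 + 14×11 = 789.

789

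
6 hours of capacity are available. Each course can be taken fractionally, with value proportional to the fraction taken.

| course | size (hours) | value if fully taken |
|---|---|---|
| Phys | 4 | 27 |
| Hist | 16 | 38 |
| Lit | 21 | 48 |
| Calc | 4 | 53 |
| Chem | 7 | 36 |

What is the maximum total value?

66.5

Best value per unit of size first: Calc 53/4≈13.2, Phys 27/4≈6.75, Chem 36/7≈5.14, Hist 38/16≈2.38, Lit 48/21≈2.29.
Calc: take in full, 4 hours for value 53 ; 2 left.
Only 2 hours remain; take 2/4 of Phys for value 27×2/4 = 13.5.
Total value = 66.5.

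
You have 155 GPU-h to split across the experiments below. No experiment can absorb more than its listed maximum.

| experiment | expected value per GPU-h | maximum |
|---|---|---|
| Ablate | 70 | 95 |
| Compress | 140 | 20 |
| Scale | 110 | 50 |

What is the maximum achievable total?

14250

Highest expected value per GPU-h first: Compress 140 > Scale 110 > Ablate 70.
Give Compress 20 to hit its cap of 20 ; 135 left.
Give Scale 50 to hit its cap of 50 ; 85 left.
Ablate: +85 (room for 95) → 85. Pool exhausted.
Total = 70×85 + 140×20 + 110×50 = 14250.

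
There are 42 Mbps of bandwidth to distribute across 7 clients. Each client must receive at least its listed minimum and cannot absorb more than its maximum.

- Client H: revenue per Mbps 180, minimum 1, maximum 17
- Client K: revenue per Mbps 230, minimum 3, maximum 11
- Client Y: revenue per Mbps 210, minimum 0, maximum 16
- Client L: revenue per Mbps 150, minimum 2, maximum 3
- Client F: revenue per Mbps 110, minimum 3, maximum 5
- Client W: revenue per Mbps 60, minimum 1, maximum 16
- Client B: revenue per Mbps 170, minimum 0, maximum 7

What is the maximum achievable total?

8200

Meeting every minimum uses 1+3+0+2+3+1+0 = 10 Mbps, leaving 32.
Rank by revenue per Mbps: Client K 230 > Client Y 210 > Client H 180 > Client B 170 > Client L 150 > Client F 110 > Client W 60.
Client K: +8 to 11 (cap) → 24 left.
Client Y takes 16 more to reach its cap of 16 → 8 left.
Client H: +8 (room for 16) → 9. Pool exhausted.
Total = 180×9 + 230×11 + 210×16 + 150×2 + 110×3 + 60×1 = 8200.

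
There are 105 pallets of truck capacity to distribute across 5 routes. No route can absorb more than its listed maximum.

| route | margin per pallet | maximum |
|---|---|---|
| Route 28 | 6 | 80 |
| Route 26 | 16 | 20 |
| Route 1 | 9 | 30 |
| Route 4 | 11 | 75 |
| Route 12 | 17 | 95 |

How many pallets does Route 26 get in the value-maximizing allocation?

Highest margin per pallet first: Route 12 17 > Route 26 16 > Route 4 11 > Route 1 9 > Route 28 6.
Route 12: +95 to 95 (cap) ; 10 left.
Route 26: +10 (room for 20) → 10. Pool exhausted.

10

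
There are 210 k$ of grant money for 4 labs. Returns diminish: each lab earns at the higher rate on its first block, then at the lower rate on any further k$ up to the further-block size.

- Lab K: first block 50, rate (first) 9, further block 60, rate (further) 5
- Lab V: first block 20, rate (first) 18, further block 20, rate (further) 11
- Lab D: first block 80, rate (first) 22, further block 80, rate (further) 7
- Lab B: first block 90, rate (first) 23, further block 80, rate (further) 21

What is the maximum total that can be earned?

4670

Treat each block as its own option and order by rate: Lab B/first 23 > Lab D/first 22 > Lab B/second 21 > Lab V/first 18 > Lab V/second 11 > Lab K/first 9 > Lab D/second 7 > Lab K/second 5.
Lab B/first (23): +90 ; 120 left.
Lab D/first (22): +80 ; 40 left.
40 remain; put them into Lab B second at 21.
Total = 23×90 + 22×80 + 21×40 = 4670.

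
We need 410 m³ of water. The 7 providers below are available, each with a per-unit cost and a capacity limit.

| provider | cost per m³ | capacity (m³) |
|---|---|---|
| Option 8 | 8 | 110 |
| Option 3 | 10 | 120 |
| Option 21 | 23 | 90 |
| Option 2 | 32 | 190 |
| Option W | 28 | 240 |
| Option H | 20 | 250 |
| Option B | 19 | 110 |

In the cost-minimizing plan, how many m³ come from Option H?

Fill from the cheapest provider first.
Option 8 at 8: take all 110 m³ — 300 still needed.
Take 120 from Option 3 at 10 — need 180 more.
Option B at 19: take all 110 m³ — 70 still needed.
Take 70 from Option H at 20 to finish.
Option 21, Option W, Option 2: unused.

70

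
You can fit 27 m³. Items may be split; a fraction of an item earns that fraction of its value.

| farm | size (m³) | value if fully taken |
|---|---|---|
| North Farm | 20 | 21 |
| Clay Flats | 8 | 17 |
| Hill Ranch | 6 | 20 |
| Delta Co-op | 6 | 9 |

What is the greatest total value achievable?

Best value per unit of size first: Hill Ranch 20/6≈3.33, Clay Flats 17/8≈2.12, Delta Co-op 9/6≈1.5, North Farm 21/20≈1.05.
Hill Ranch: take in full, 6 m³ for value 20 → 21 left.
Take all of Clay Flats (8 m³, value 17) → 13 m³ left.
All 6 m³ of Delta Co-op fit (value 9) → 7 remain.
Fill the last 7 m³ with part of North Farm: 7/20 of it earns 7.35.
Total value = 53.35.

53.35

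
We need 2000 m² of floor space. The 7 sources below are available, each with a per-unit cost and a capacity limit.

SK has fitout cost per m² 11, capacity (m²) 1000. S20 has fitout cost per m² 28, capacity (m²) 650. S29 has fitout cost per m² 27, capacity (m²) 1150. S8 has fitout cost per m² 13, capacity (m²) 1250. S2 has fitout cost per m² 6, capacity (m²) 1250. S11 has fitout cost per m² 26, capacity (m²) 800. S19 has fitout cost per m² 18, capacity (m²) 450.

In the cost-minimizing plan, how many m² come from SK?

750

Cheapest first:
S2 at 6: take all 1250 m² → 750 still needed.
SK at 11: take 750 of its 1000 → requirement met.
S8, S19, S11, S29, S20: unused.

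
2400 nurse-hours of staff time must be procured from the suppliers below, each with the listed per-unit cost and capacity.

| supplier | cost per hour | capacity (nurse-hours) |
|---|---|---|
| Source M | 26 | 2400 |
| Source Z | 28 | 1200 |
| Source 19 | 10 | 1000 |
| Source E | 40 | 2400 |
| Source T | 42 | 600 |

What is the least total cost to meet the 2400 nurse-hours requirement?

46400

Use suppliers in increasing cost order.
Source 19 at 10: take all 1000 nurse-hours — 1400 still needed.
Source M (26): take the remaining 1400 — done.
Source Z, Source E, Source T: unused.
Cost = 1000×10 + 1400×26 = 46400.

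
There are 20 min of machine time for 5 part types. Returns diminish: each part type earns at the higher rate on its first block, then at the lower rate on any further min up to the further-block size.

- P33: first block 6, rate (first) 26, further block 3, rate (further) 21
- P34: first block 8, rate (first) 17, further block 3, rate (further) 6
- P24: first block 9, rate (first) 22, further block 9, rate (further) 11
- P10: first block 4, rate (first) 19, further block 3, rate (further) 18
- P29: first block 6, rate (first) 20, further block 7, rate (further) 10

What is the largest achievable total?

457

Treat each block as its own option and order by rate: P33/tier1 26 > P24/tier1 22 > P33/tier2 21 > P29/tier1 20 > P10/tier1 19 > P10/tier2 18 > P34/tier1 17 > P24/tier2 11 > P29/tier2 10 > P34/tier2 6.
Fill P33 tier1 block (6 at 26) — 14 left.
Fill P24 tier1 block (9 at 22) — 5 left.
Fill P33 tier2 block (3 at 21) — 2 left.
2 remain; put them into P29 tier1 at 20.
Total = 26×6 + 22×9 + 21×3 + 20×2 = 457.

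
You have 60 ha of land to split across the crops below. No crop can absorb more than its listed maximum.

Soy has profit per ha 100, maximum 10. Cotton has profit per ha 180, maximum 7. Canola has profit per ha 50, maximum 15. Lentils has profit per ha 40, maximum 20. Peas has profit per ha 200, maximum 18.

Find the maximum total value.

7010

Highest profit per ha first: Peas 200 > Cotton 180 > Soy 100 > Canola 50 > Lentils 40.
Give Peas 18 to hit its cap of 18 ; 42 left.
Cotton: +7 to 7 (cap) ; 35 left.
Give Soy 10 to hit its cap of 10 ; 25 left.
Give Canola 15 to hit its cap of 15 ; 10 left.
Only 10 left; Lentils takes them to reach 10.
Total = 100×10 + 180×7 + 50×15 + 40×10 + 200×18 = 7010.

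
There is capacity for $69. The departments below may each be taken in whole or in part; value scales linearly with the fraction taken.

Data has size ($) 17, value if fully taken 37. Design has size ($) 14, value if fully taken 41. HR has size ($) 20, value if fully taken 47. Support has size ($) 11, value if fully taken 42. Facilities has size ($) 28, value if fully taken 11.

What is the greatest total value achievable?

169.75

Sort by value density: Support 42/11≈3.82, Design 41/14≈2.93, HR 47/20≈2.35, Data 37/17≈2.18, Facilities 11/28≈0.393.
Support: take in full, 11 $ for value 42 → 58 left.
Take all of Design (14 $, value 41) → 44 $ left.
Take all of HR (20 $, value 47) → 24 $ left.
Take all of Data (17 $, value 37) → 7 $ left.
Only 7 $ remain; take 7/28 of Facilities for value 11×7/28 = 2.75.
Total value = 169.75.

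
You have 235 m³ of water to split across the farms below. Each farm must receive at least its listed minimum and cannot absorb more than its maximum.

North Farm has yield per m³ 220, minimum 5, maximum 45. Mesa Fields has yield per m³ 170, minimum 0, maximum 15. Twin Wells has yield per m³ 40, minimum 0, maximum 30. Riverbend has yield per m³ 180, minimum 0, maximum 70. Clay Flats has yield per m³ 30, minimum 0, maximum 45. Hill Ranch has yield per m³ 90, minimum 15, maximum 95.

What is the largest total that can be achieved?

Meeting every minimum uses 5+0+0+0+0+15 = 20 m³, leaving 215.
Highest yield per m³ first: North Farm 220 > Riverbend 180 > Mesa Fields 170 > Hill Ranch 90 > Twin Wells 40 > Clay Flats 30.
North Farm: +40 to 45 (cap) — 175 left.
Riverbend: +70 to 70 (cap) — 105 left.
Mesa Fields: +15 to 15 (cap) — 90 left.
Hill Ranch takes 80 more to reach its cap of 95 — 10 left.
Only 10 left; Twin Wells takes them to reach 10.
Total = 220×45 + 170×15 + 40×10 + 180×70 + 90×95 = 34000.

34000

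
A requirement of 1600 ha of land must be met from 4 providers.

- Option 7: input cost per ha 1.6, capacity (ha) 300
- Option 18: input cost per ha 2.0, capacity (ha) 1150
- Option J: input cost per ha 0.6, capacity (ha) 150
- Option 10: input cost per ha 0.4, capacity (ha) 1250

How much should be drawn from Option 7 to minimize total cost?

200

Cheapest first:
Take 1250 from Option 10 at 0.4 ; need 350 more.
Option J at 0.6: take all 150 ha ; 200 still needed.
Option 7 at 1.6: take 200 of its 300 ; requirement met.
Option 18: unused.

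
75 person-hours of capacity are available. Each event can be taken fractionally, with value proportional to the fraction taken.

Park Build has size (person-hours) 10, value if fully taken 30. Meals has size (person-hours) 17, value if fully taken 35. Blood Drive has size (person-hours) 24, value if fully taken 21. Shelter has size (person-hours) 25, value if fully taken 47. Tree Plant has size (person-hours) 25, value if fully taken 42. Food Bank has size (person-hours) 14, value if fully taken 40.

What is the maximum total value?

Rank by value-to-size ratio: Park Build 30/10≈3, Food Bank 40/14≈2.86, Meals 35/17≈2.06, Shelter 47/25≈1.88, Tree Plant 42/25≈1.68, Blood Drive 21/24≈0.875.
Take all of Park Build (10 person-hours, value 30) → 65 person-hours left.
Take all of Food Bank (14 person-hours, value 40) → 51 person-hours left.
All 17 person-hours of Meals fit (value 35) → 34 remain.
Shelter: take in full, 25 person-hours for value 47 → 9 left.
Fill the last 9 person-hours with part of Tree Plant: 9/25 of it earns 15.12.
Total value = 167.12.

167.12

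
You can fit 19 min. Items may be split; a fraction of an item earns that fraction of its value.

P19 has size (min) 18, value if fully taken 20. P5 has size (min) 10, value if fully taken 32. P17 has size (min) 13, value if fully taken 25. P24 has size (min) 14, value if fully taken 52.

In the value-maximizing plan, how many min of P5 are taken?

5

Best value per unit of size first: P24 52/14≈3.71, P5 32/10≈3.2, P17 25/13≈1.92, P19 20/18≈1.11.
Take all of P24 (14 min, value 52) ; 5 min left.
5 min left: a 5/10 share of P5 gives 32×5/10 = 16.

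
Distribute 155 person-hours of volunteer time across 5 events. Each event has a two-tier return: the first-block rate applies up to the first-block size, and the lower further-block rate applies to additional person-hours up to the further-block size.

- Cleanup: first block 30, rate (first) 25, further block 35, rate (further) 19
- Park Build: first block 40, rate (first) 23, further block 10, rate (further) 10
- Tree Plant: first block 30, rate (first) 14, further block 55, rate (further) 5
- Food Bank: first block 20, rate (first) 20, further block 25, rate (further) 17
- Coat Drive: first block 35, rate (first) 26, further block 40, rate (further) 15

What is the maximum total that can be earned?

Order all 10 blocks by rate: Coat Drive/tier1 26 > Cleanup/tier1 25 > Park Build/tier1 23 > Food Bank/tier1 20 > Cleanup/tier2 19 > Food Bank/tier2 17 > Coat Drive/tier2 15 > Tree Plant/tier1 14 > Park Build/tier2 10 > Tree Plant/tier2 5.
Coat Drive/tier1 (26): +35 — 120 left.
Fill Cleanup tier1 block (30 at 25) — 90 left.
Fill Park Build tier1 block (40 at 23) — 50 left.
Food Bank tier1 at 20: fill all 20 — 30 left.
Cleanup tier2 at 19: only 30 left, fill 30.
Total = 26×35 + 25×30 + 23×40 + 20×20 + 19×30 = 3550.

3550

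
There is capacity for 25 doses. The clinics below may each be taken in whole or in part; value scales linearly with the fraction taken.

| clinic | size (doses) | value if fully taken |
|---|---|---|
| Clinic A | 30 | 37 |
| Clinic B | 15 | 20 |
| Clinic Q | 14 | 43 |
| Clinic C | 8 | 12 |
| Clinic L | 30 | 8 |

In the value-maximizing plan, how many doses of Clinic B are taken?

3

Best value per unit of size first: Clinic Q 43/14≈3.07, Clinic C 12/8≈1.5, Clinic B 20/15≈1.33, Clinic A 37/30≈1.23, Clinic L 8/30≈0.267.
Clinic Q: take in full, 14 doses for value 43 ; 11 left.
Clinic C: take in full, 8 doses for value 12 ; 3 left.
3 doses left: a 3/15 share of Clinic B gives 20×3/15 = 4.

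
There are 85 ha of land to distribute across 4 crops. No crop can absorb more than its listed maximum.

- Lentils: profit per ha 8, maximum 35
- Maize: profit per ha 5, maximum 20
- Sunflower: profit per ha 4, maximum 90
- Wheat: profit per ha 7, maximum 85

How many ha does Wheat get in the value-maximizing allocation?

Rank by profit per ha: Lentils 8 > Wheat 7 > Maize 5 > Sunflower 4.
Lentils takes 35 to reach its cap of 35 → 50 left.
Wheat: +50 (room for 85) → 50. Pool exhausted.

50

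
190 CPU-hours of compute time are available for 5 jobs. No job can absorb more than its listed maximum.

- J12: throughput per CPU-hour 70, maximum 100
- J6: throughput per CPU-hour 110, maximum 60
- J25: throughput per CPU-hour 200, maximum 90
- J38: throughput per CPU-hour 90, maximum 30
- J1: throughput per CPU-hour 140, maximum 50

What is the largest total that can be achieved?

30500

Highest throughput per CPU-hour first: J25 200 > J1 140 > J6 110 > J38 90 > J12 70.
J25: +90 to 90 (cap) ; 100 left.
Give J1 50 to hit its cap of 50 ; 50 left.
J6 has room for 60 but only 50 remain, so it gets 50.
Total = 110×50 + 200×90 + 140×50 = 30500.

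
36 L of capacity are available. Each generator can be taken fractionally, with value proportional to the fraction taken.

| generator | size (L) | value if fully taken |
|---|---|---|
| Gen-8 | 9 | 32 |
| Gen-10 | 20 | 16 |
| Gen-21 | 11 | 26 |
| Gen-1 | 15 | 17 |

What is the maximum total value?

Sort by value density: Gen-8 32/9≈3.56, Gen-21 26/11≈2.36, Gen-1 17/15≈1.13, Gen-10 16/20≈0.8.
Gen-8: take in full, 9 L for value 32 — 27 left.
Gen-21: take in full, 11 L for value 26 — 16 left.
All 15 L of Gen-1 fit (value 17) — 1 remain.
Only 1 L remain; take 1/20 of Gen-10 for value 16×1/20 = 0.8.
Total value = 75.8.

75.8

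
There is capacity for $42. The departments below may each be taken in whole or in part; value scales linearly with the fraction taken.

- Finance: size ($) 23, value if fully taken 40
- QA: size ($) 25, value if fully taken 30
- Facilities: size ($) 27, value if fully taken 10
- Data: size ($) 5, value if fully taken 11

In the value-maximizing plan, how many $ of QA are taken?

14

Sort by value density: Data 11/5≈2.2, Finance 40/23≈1.74, QA 30/25≈1.2, Facilities 10/27≈0.37.
All 5 $ of Data fit (value 11) → 37 remain.
All 23 $ of Finance fit (value 40) → 14 remain.
14 $ left: a 14/25 share of QA gives 30×14/25 = 16.8.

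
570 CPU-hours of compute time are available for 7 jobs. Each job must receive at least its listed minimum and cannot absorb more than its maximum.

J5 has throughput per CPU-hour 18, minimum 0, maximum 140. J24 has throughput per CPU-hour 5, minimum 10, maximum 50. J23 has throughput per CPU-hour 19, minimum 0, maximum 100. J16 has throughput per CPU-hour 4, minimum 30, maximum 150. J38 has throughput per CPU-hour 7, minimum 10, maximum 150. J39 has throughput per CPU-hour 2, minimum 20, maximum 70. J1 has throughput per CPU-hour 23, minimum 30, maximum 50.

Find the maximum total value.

Meeting every minimum uses 0+10+0+30+10+20+30 = 100 CPU-hours, leaving 470.
Rank by throughput per CPU-hour: J1 23 > J23 19 > J5 18 > J38 7 > J24 5 > J16 4 > J39 2.
J1: +20 to 50 (cap) ; 450 left.
J23: +100 to 100 (cap) ; 350 left.
J5 takes 140 more to reach its cap of 140 ; 210 left.
Give J38 140 more to hit its cap of 150 ; 70 left.
Give J24 40 more to hit its cap of 50 ; 30 left.
Only 30 left; J16 takes them to reach 60.
Total = 18×140 + 5×50 + 19×100 + 4×60 + 7×150 + 2×20 + 23×50 = 7150.

7150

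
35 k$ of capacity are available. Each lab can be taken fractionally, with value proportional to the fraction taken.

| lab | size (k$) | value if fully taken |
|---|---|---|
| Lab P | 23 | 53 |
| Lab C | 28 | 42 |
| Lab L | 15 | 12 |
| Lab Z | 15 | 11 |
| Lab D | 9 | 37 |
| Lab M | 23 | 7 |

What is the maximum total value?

94.5

Sort by value density: Lab D 37/9≈4.11, Lab P 53/23≈2.3, Lab C 42/28≈1.5, Lab L 12/15≈0.8, Lab Z 11/15≈0.733, Lab M 7/23≈0.304.
Lab D: take in full, 9 k$ for value 37 — 26 left.
Lab P: take in full, 23 k$ for value 53 — 3 left.
Only 3 k$ remain; take 3/28 of Lab C for value 42×3/28 = 4.5.
Total value = 94.5.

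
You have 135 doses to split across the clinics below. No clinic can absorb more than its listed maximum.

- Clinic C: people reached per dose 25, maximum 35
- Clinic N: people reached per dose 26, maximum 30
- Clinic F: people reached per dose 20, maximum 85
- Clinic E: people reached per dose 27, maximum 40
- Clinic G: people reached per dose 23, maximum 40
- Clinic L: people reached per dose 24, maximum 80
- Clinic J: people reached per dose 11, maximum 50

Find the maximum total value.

Order the clinics by people reached per dose: Clinic E 27 > Clinic N 26 > Clinic C 25 > Clinic L 24 > Clinic G 23 > Clinic F 20 > Clinic J 11.
Give Clinic E 40 to hit its cap of 40 → 95 left.
Clinic N: +30 to 30 (cap) → 65 left.
Give Clinic C 35 to hit its cap of 35 → 30 left.
Clinic L has room for 80 but only 30 remain, so it gets 30.
Total = 25×35 + 26×30 + 27×40 + 24×30 = 3455.

3455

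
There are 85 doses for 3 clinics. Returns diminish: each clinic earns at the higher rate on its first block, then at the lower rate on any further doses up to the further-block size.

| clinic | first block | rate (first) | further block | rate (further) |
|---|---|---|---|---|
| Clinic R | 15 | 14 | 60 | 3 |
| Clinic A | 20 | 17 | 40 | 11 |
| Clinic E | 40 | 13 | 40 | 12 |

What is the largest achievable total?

Order all 6 blocks by rate: Clinic A/tier1 17 > Clinic R/tier1 14 > Clinic E/tier1 13 > Clinic E/tier2 12 > Clinic A/tier2 11 > Clinic R/tier2 3.
Fill Clinic A tier1 block (20 at 17) — 65 left.
Fill Clinic R tier1 block (15 at 14) — 50 left.
Clinic E/tier1 (13): +40 — 10 left.
Clinic E tier2 at 12: only 10 left, fill 10.
Total = 17×20 + 14×15 + 13×40 + 12×10 = 1190.

1190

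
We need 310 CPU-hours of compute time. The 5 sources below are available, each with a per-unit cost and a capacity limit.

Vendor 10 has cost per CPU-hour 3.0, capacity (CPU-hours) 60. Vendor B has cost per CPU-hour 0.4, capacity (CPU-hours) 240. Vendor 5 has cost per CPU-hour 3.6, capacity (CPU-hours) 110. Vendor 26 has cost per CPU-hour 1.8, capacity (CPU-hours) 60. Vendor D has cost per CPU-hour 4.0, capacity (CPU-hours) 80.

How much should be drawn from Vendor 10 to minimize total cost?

Use sources in increasing cost order.
Take 240 from Vendor B at 0.4 ; need 70 more.
Vendor 26 at 1.8: take all 60 CPU-hours ; 10 still needed.
Vendor 10 (3.0): take the remaining 10 ; done.
Vendor 5, Vendor D: unused.

10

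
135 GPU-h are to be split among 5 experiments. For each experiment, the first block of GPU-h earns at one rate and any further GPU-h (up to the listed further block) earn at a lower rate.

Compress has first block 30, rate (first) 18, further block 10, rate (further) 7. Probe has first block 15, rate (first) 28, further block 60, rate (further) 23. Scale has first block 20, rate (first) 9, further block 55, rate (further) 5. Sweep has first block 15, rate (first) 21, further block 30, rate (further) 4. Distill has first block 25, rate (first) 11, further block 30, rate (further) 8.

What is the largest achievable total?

Rank every tier by rate: Probe/first 28 > Probe/second 23 > Sweep/first 21 > Compress/first 18 > Distill/first 11 > Scale/first 9 > Distill/second 8 > Compress/second 7 > Scale/second 5 > Sweep/second 4.
Probe first at 28: fill all 15 → 120 left.
Probe second at 23: fill all 60 → 60 left.
Fill Sweep first block (15 at 21) → 45 left.
Compress/first (18): +30 → 15 left.
Distill/first: +15 of 25 at 11; pool empty.
Total = 28×15 + 23×60 + 21×15 + 18×30 + 11×15 = 2820.

2820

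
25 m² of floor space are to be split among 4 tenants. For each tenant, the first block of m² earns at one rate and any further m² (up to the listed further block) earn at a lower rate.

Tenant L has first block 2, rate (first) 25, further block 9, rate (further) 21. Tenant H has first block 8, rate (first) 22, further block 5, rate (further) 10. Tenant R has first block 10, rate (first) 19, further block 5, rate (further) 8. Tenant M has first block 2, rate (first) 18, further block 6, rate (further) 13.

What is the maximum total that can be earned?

529

Treat each block as its own option and order by rate: Tenant L/tier1 25 > Tenant H/tier1 22 > Tenant L/tier2 21 > Tenant R/tier1 19 > Tenant M/tier1 18 > Tenant M/tier2 13 > Tenant H/tier2 10 > Tenant R/tier2 8.
Fill Tenant L tier1 block (2 at 25) — 23 left.
Tenant H tier1 at 22: fill all 8 — 15 left.
Tenant L/tier2 (21): +9 — 6 left.
6 remain; put them into Tenant R tier1 at 19.
Total = 25×2 + 22×8 + 21×9 + 19×6 = 529.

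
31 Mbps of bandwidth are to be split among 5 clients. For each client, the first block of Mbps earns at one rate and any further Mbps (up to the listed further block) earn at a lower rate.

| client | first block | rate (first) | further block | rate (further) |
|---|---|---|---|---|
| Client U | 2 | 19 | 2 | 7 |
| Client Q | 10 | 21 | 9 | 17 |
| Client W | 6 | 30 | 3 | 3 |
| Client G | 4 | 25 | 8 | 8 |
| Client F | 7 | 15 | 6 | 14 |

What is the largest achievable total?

Order all 10 blocks by rate: Client W/tier1 30 > Client G/tier1 25 > Client Q/tier1 21 > Client U/tier1 19 > Client Q/tier2 17 > Client F/tier1 15 > Client F/tier2 14 > Client G/tier2 8 > Client U/tier2 7 > Client W/tier2 3.
Client W tier1 at 30: fill all 6 → 25 left.
Client G/tier1 (25): +4 → 21 left.
Client Q tier1 at 21: fill all 10 → 11 left.
Client U/tier1 (19): +2 → 9 left.
Client Q/tier2 (17): +9 → 0 left.
Total = 30×6 + 25×4 + 21×10 + 19×2 + 17×9 = 681.

681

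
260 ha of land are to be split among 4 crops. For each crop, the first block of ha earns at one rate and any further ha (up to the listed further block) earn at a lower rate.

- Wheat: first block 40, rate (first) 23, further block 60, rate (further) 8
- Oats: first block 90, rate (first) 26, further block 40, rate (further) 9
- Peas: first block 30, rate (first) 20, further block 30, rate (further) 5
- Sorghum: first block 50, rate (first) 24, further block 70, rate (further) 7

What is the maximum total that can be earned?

5500

Treat each block as its own option and order by rate: Oats/T1 26 > Sorghum/T1 24 > Wheat/T1 23 > Peas/T1 20 > Oats/T2 9 > Wheat/T2 8 > Sorghum/T2 7 > Peas/T2 5.
Oats T1 at 26: fill all 90 — 170 left.
Sorghum T1 at 24: fill all 50 — 120 left.
Fill Wheat T1 block (40 at 23) — 80 left.
Fill Peas T1 block (30 at 20) — 50 left.
Oats T2 at 9: fill all 40 — 10 left.
10 remain; put them into Wheat T2 at 8.
Total = 26×90 + 24×50 + 23×40 + 20×30 + 9×40 + 8×10 = 5500.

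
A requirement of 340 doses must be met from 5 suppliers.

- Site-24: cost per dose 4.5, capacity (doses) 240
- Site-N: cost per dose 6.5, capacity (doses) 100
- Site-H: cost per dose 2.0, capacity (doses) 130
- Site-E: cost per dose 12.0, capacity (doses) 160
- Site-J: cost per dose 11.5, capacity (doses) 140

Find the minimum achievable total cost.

Fill from the cheapest supplier first.
Site-H (2.0): use full 130 → 210 doses to go.
Take 210 from Site-24 at 4.5 to finish.
Site-N, Site-J, Site-E: unused.
Cost = 130×2.0 + 210×4.5 = 1205.

1205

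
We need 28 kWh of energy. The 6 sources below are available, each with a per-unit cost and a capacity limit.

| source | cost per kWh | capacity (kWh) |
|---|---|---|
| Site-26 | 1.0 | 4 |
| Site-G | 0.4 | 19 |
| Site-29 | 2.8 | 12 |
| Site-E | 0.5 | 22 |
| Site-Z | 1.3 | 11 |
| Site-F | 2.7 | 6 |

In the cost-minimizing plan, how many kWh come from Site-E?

Cheapest first:
Site-G at 0.4: take all 19 kWh → 9 still needed.
Take 9 from Site-E at 0.5 to finish.
Site-26, Site-Z, Site-F, Site-29: unused.

9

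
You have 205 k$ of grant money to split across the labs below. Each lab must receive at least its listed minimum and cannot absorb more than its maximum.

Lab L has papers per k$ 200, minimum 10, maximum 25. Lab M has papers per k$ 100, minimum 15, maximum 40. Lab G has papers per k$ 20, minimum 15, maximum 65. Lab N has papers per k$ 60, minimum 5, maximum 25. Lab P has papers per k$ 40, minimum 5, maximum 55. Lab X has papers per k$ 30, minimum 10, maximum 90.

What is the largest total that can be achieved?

14350

Meeting every minimum uses 10+15+15+5+5+10 = 60 k$, leaving 145.
Order the labs by papers per k$: Lab L 200 > Lab M 100 > Lab N 60 > Lab P 40 > Lab X 30 > Lab G 20.
Lab L takes 15 more to reach its cap of 25 ; 130 left.
Give Lab M 25 more to hit its cap of 40 ; 105 left.
Lab N: +20 to 25 (cap) ; 85 left.
Give Lab P 50 more to hit its cap of 55 ; 35 left.
Lab X: +35 (room for 80) → 45. Pool exhausted.
Total = 200×25 + 100×40 + 20×15 + 60×25 + 40×55 + 30×45 = 14350.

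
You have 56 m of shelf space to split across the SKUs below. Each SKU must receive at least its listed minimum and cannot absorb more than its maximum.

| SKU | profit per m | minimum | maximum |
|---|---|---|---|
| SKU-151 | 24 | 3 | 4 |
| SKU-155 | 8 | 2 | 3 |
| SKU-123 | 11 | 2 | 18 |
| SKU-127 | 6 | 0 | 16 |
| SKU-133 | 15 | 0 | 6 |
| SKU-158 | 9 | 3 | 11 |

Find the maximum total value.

591

Meeting every minimum uses 3+2+2+0+0+3 = 10 m, leaving 46.
Order the SKUs by profit per m: SKU-151 24 > SKU-133 15 > SKU-123 11 > SKU-158 9 > SKU-155 8 > SKU-127 6.
SKU-151 takes 1 more to reach its cap of 4 — 45 left.
SKU-133 takes 6 more to reach its cap of 6 — 39 left.
SKU-123: +16 to 18 (cap) — 23 left.
SKU-158: +8 to 11 (cap) — 15 left.
SKU-155: +1 to 3 (cap) — 14 left.
SKU-127 has room for 16 more but only 14 remain, so it gets 14.
Total = 24×4 + 8×3 + 11×18 + 6×14 + 15×6 + 9×11 = 591.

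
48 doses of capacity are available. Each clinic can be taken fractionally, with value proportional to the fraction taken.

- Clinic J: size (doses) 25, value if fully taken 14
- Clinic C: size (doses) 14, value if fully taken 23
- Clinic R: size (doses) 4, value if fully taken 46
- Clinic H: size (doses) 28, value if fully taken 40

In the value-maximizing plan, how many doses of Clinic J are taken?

Best value per unit of size first: Clinic R 46/4≈11.5, Clinic C 23/14≈1.64, Clinic H 40/28≈1.43, Clinic J 14/25≈0.56.
Clinic R: take in full, 4 doses for value 46 → 44 left.
All 14 doses of Clinic C fit (value 23) → 30 remain.
Take all of Clinic H (28 doses, value 40) → 2 doses left.
Only 2 doses remain; take 2/25 of Clinic J for value 14×2/25 = 1.12.

2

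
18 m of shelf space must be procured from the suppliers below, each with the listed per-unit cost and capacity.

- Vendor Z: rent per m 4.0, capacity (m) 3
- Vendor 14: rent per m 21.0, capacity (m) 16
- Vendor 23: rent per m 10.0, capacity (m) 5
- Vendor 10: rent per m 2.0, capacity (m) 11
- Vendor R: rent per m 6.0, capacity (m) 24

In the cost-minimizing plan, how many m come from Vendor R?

4

Use suppliers in increasing cost order.
Vendor 10 at 2.0: take all 11 m ; 7 still needed.
Vendor Z (4.0): use full 3 ; 4 m to go.
Take 4 from Vendor R at 6.0 to finish.
Vendor 23, Vendor 14: unused.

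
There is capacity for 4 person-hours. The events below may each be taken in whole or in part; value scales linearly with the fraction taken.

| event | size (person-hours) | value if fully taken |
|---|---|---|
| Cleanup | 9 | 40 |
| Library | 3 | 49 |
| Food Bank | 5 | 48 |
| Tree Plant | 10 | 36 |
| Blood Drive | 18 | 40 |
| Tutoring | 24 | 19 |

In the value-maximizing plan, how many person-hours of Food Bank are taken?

Sort by value density: Library 49/3≈16.3, Food Bank 48/5≈9.6, Cleanup 40/9≈4.44, Tree Plant 36/10≈3.6, Blood Drive 40/18≈2.22, Tutoring 19/24≈0.792.
All 3 person-hours of Library fit (value 49) ; 1 remain.
1 person-hours left: a 1/5 share of Food Bank gives 48×1/5 = 9.6.

1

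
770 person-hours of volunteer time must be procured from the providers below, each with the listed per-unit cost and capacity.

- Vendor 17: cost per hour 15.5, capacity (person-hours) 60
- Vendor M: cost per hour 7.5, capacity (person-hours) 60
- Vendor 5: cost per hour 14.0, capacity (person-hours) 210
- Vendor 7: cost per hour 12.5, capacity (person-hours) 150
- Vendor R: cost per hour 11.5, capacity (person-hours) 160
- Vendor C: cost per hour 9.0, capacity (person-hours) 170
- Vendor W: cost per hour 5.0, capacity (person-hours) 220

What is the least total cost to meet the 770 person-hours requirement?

Use providers in increasing cost order.
Vendor W (5.0): use full 220 ; 550 person-hours to go.
Take 60 from Vendor M at 7.5 ; need 490 more.
Vendor C at 9.0: take all 170 person-hours ; 320 still needed.
Take 160 from Vendor R at 11.5 ; need 160 more.
Vendor 7 (12.5): use full 150 ; 10 person-hours to go.
Take 10 from Vendor 5 at 14.0 to finish.
Vendor 17: unused.
Cost = 220×5.0 + 60×7.5 + 170×9.0 + 160×11.5 + 150×12.5 + 10×14.0 = 6935.

6935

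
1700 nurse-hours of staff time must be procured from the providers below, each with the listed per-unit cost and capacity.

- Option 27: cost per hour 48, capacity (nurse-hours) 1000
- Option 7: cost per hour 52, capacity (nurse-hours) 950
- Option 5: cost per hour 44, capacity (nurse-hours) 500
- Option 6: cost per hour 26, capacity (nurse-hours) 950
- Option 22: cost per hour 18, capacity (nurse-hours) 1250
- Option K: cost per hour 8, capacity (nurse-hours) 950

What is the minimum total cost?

Fill from the cheapest provider first.
Option K (8): use full 950 ; 750 nurse-hours to go.
Option 22 (18): take the remaining 750 ; done.
Option 6, Option 5, Option 27, Option 7: unused.
Cost = 950×8 + 750×18 = 21100.

21100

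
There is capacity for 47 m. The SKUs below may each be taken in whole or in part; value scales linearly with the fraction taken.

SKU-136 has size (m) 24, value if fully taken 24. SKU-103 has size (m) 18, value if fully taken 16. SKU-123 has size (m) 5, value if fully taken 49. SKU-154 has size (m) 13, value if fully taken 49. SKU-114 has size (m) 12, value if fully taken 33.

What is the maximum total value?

148

Rank by value-to-size ratio: SKU-123 49/5≈9.8, SKU-154 49/13≈3.77, SKU-114 33/12≈2.75, SKU-136 24/24≈1, SKU-103 16/18≈0.889.
SKU-123: take in full, 5 m for value 49 — 42 left.
SKU-154: take in full, 13 m for value 49 — 29 left.
All 12 m of SKU-114 fit (value 33) — 17 remain.
Only 17 m remain; take 17/24 of SKU-136 for value 24×17/24 = 17.
Total value = 148.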